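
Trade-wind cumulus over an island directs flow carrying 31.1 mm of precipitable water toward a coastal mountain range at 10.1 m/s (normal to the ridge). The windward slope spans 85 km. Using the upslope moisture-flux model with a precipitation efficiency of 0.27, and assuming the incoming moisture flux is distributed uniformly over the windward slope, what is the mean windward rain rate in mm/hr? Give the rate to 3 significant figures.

Incoming column moisture flux per unit ridge length: F = V × PW = 10.1 × 31.1 = 314.11 mm·m/s.
Spread over the 85 km slope with efficiency ε = 0.27: R = ε·F/W = 0.27 × 314.11 / 85000 m = 9.978e-04 mm/s.
R = 9.978e-04 × 3600 = 3.59 mm/hr.

R ≈ 3.59 mm/hr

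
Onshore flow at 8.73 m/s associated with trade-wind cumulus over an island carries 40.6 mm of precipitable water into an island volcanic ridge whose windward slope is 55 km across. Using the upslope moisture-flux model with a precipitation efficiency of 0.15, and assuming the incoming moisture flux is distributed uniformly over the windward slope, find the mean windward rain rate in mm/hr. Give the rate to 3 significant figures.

Incoming column moisture flux per unit ridge length: F = V × PW = 8.73 × 40.6 = 354.438 mm·m/s.
Spread over the 55 km slope with efficiency ε = 0.15: R = ε·F/W = 0.15 × 354.438 / 55000 m = 9.666e-04 mm/s.
R = 9.666e-04 × 3600 = 3.48 mm/hr.

R ≈ 3.48 mm/hr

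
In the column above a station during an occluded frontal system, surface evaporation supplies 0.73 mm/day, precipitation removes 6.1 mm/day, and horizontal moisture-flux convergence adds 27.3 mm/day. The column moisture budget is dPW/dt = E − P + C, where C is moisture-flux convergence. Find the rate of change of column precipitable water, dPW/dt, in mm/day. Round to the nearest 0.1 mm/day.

dPW/dt ≈ 21.9 mm/day

dPW/dt = E − P + C = 0.73 − 6.1 + (27.3) = 21.9 mm/day.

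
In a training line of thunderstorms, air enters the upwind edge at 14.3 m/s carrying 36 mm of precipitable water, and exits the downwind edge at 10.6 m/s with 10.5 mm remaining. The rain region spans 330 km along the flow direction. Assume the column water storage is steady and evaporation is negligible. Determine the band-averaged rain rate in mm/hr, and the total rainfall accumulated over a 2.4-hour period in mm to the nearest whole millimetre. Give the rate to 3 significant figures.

Column moisture flux per unit crosswind length is F = V × PW.
Inflow: F_in = 14.3 × 36 = 514.8 mm·m/s
Outflow: F_out = 10.6 × 10.5 = 111.3 mm·m/s
Steady-state rate R = (F_in − F_out)/L = (514.8 − 111.3) / 330000 m = 1.223e-03 mm/s.
R = 1.223e-03 × 3600 = 4.40 mm/hr.
Over 2.4 h: total = 4.40 × 2.4 = 10.56 ≈ 11 mm.

R ≈ 4.40 mm/hr; total ≈ 11 mm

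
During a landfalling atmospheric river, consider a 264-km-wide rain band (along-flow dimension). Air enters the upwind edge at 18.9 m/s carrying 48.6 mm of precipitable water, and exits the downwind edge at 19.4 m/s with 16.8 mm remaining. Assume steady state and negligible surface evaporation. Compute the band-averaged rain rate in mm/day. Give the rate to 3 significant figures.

R ≈ 194 mm/day

Column moisture flux per unit crosswind length is F = V × PW.
Inflow: F_in = 18.9 × 48.6 = 918.54 mm·m/s
Outflow: F_out = 19.4 × 16.8 = 325.92 mm·m/s
Steady-state rate R = (F_in − F_out)/L = (918.54 − 325.92) / 264000 m = 2.245e-03 mm/s.
R = 2.245e-03 × 3600 × 24 = 194 mm/day.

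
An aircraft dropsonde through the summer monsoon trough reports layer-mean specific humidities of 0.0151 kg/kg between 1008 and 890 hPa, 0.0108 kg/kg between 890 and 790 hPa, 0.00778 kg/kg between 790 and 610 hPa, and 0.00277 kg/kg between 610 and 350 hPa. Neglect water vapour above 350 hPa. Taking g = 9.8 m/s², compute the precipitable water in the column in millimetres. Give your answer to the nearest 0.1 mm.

PW ≈ 50.8 mm

Precipitable water is the column-integrated vapour mass per unit area: PW = (1/g) Σ q̄ Δp, with q in kg/kg and Δp in Pa (1 kg/m² of water = 1 mm).
Layer 1008–890 hPa: Δp = 118 hPa = 11800 Pa, q̄ = 0.0151 kg/kg → 0.0151 × 11800 / 9.8 = 18.18 mm
Layer 890–790 hPa: Δp = 100 hPa = 10000 Pa, q̄ = 0.0108 kg/kg → 0.0108 × 10000 / 9.8 = 11.02 mm
Layer 790–610 hPa: Δp = 180 hPa = 18000 Pa, q̄ = 0.00778 kg/kg → 0.00778 × 18000 / 9.8 = 14.29 mm
Layer 610–350 hPa: Δp = 260 hPa = 26000 Pa, q̄ = 0.00277 kg/kg → 0.00277 × 26000 / 9.8 = 7.35 mm
PW = 18.18 + 11.02 + 14.29 + 7.35 = 50.84 ≈ 50.8 mm.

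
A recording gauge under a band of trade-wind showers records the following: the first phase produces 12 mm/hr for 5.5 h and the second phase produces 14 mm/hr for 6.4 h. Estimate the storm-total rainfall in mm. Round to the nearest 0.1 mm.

total ≈ 155.6 mm

Total = Σ Rᵢ Δtᵢ = 12 × 5.5 + 14 × 6.4
      = 66 + 89.6 = 155.6 mm.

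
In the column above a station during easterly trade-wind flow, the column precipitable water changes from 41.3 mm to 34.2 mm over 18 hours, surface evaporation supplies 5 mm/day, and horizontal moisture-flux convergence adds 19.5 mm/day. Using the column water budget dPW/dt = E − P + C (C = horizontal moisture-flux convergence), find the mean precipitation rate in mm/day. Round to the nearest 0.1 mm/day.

dPW/dt = (34.2 − 41.3) mm / (18/24 day) = -9.467 mm/day.
P = E + C − dPW/dt = 5 + (19.5) − (-9.467) = 34.0 mm/day.

P ≈ 34.0 mm/day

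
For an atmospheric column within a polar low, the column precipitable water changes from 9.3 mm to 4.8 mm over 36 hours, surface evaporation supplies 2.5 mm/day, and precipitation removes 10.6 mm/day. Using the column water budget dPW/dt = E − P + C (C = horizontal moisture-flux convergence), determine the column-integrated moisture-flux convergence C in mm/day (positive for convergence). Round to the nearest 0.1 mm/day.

dPW/dt = (4.8 − 9.3) mm / (36/24 day) = -3.000 mm/day.
C = dPW/dt − E + P = (-3.000) − 2.5 + 10.6 = 5.1 mm/day.

C ≈ 5.1 mm/day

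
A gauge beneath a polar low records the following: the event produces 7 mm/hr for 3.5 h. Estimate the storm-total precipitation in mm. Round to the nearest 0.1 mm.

total ≈ 24.5 mm

Total = Σ Rᵢ Δtᵢ = 7 × 3.5
      = 24.5 = 24.5 mm.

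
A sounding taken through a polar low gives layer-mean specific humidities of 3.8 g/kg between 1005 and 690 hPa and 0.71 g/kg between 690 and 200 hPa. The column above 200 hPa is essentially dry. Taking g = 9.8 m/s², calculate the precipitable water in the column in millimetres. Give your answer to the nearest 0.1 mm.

PW ≈ 15.8 mm

Precipitable water is the column-integrated vapour mass per unit area: PW = (1/g) Σ q̄ Δp, with q in kg/kg and Δp in Pa (1 kg/m² of water = 1 mm).
Layer 1005–690 hPa: Δp = 315 hPa = 31500 Pa, q̄ = 0.0038 kg/kg → 0.0038 × 31500 / 9.8 = 12.21 mm
Layer 690–200 hPa: Δp = 490 hPa = 49000 Pa, q̄ = 0.00071 kg/kg → 0.00071 × 49000 / 9.8 = 3.55 mm
PW = 12.21 + 3.55 = 15.76 ≈ 15.8 mm.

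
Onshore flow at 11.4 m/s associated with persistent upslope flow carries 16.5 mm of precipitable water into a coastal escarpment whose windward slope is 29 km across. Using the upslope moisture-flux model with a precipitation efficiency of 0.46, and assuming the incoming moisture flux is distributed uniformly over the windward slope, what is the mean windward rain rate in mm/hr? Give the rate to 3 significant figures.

R ≈ 10.7 mm/hr

Incoming column moisture flux per unit ridge length: F = V × PW = 11.4 × 16.5 = 188.1 mm·m/s.
Spread over the 29 km slope with efficiency ε = 0.46: R = ε·F/W = 0.46 × 188.1 / 29000 m = 2.984e-03 mm/s.
R = 2.984e-03 × 3600 = 10.7 mm/hr.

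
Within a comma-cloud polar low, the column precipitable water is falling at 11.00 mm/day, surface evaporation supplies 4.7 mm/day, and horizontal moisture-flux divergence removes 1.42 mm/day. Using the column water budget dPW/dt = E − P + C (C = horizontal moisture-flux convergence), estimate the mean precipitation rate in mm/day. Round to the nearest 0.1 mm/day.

dPW/dt = -11.00 mm/day.
P = E + C − dPW/dt = 4.7 + (-1.42) − (-11.00) = 14.3 mm/day.

P ≈ 14.3 mm/day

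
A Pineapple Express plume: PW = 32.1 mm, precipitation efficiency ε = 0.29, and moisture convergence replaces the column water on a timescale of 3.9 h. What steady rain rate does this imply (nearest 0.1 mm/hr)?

Each overturning extracts ε × PW = 0.29 × 32.1 = 9.309 mm.
Rate = ε·PW / τ = 9.309 / 3.9 h = 2.4 mm/hr.

R ≈ 2.4 mm/hr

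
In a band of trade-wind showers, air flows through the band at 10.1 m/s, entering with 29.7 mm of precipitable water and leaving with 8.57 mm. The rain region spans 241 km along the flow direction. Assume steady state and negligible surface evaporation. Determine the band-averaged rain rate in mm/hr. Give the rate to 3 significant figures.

R ≈ 3.19 mm/hr

Column moisture flux per unit crosswind length is F = V × PW.
Inflow: F_in = 10.1 × 29.7 = 299.97 mm·m/s
Outflow: F_out = 10.1 × 8.57 = 86.557 mm·m/s
Steady-state rate R = (F_in − F_out)/L = (299.97 − 86.557) / 241000 m = 8.855e-04 mm/s.
R = 8.855e-04 × 3600 = 3.19 mm/hr.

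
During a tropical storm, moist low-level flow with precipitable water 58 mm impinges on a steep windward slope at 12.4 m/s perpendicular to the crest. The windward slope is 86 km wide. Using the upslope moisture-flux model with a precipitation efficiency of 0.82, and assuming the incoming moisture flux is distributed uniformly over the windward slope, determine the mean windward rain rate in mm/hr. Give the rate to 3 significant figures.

R ≈ 24.7 mm/hr

Incoming column moisture flux per unit ridge length: F = V × PW = 12.4 × 58 = 719.2 mm·m/s.
Spread over the 86 km slope with efficiency ε = 0.82: R = ε·F/W = 0.82 × 719.2 / 86000 m = 6.857e-03 mm/s.
R = 6.857e-03 × 3600 = 24.7 mm/hr.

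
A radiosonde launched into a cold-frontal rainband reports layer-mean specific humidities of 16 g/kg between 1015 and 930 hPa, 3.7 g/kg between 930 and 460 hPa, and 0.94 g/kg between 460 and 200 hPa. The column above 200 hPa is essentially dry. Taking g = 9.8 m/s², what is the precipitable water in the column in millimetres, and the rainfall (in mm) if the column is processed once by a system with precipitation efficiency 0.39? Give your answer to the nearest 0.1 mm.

PW ≈ 34.1 mm; rainfall ≈ 13.3 mm

Precipitable water is the column-integrated vapour mass per unit area: PW = (1/g) Σ q̄ Δp, with q in kg/kg and Δp in Pa (1 kg/m² of water = 1 mm).
Layer 1015–930 hPa: Δp = 85 hPa = 8500 Pa, q̄ = 0.016 kg/kg → 0.016 × 8500 / 9.8 = 13.88 mm
Layer 930–460 hPa: Δp = 470 hPa = 47000 Pa, q̄ = 0.0037 kg/kg → 0.0037 × 47000 / 9.8 = 17.74 mm
Layer 460–200 hPa: Δp = 260 hPa = 26000 Pa, q̄ = 0.00094 kg/kg → 0.00094 × 26000 / 9.8 = 2.49 mm
PW = 13.88 + 17.74 + 2.49 = 34.11 ≈ 34.1 mm.
Rainfall = ε × PW = 0.39 × 34.1 = 13.3 mm.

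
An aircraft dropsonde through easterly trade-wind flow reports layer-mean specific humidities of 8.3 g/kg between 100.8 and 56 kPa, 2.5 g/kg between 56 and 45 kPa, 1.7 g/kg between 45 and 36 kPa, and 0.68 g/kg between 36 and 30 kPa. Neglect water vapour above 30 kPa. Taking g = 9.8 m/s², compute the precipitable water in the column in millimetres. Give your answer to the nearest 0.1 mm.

PW ≈ 42.7 mm

Precipitable water is the column-integrated vapour mass per unit area: PW = (1/g) Σ q̄ Δp, with q in kg/kg and Δp in Pa (1 kg/m² of water = 1 mm).
Layer 100.8–56 kPa: Δp = 448 hPa = 44800 Pa, q̄ = 0.0083 kg/kg → 0.0083 × 44800 / 9.8 = 37.94 mm
Layer 56–45 kPa: Δp = 110 hPa = 11000 Pa, q̄ = 0.0025 kg/kg → 0.0025 × 11000 / 9.8 = 2.81 mm
Layer 45–36 kPa: Δp = 90 hPa = 9000 Pa, q̄ = 0.0017 kg/kg → 0.0017 × 9000 / 9.8 = 1.56 mm
Layer 36–30 kPa: Δp = 60 hPa = 6000 Pa, q̄ = 0.00068 kg/kg → 0.00068 × 6000 / 9.8 = 0.42 mm
PW = 37.94 + 2.81 + 1.56 + 0.42 = 42.73 ≈ 42.7 mm.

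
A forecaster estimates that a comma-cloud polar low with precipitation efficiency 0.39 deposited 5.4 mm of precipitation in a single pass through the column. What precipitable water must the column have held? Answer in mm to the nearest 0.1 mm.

PW = precipitation / ε = 5.4 / 0.39 = 13.8 mm.

PW ≈ 13.8 mm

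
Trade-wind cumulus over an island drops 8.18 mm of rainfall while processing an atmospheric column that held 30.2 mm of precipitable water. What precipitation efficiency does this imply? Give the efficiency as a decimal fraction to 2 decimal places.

ε ≈ 0.27

ε = rainfall / PW = 8.18 / 30.2 = 0.27.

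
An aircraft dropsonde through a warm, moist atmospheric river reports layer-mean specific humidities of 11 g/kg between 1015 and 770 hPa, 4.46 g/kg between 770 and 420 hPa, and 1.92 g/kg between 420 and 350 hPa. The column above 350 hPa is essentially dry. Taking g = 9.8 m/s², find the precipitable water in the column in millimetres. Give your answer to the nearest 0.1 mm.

PW ≈ 44.8 mm

Precipitable water is the column-integrated vapour mass per unit area: PW = (1/g) Σ q̄ Δp, with q in kg/kg and Δp in Pa (1 kg/m² of water = 1 mm).
Layer 1015–770 hPa: Δp = 245 hPa = 24500 Pa, q̄ = 0.011 kg/kg → 0.011 × 24500 / 9.8 = 27.50 mm
Layer 770–420 hPa: Δp = 350 hPa = 35000 Pa, q̄ = 0.00446 kg/kg → 0.00446 × 35000 / 9.8 = 15.93 mm
Layer 420–350 hPa: Δp = 70 hPa = 7000 Pa, q̄ = 0.00192 kg/kg → 0.00192 × 7000 / 9.8 = 1.37 mm
PW = 27.50 + 15.93 + 1.37 = 44.80 ≈ 44.8 mm.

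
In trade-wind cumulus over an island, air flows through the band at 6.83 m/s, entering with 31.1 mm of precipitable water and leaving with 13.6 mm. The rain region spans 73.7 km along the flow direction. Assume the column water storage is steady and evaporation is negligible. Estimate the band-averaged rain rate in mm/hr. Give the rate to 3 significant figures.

R ≈ 5.84 mm/hr

Column moisture flux per unit crosswind length is F = V × PW.
Inflow: F_in = 6.83 × 31.1 = 212.413 mm·m/s
Outflow: F_out = 6.83 × 13.6 = 92.888 mm·m/s
Steady-state rate R = (F_in − F_out)/L = (212.413 − 92.888) / 73700 m = 1.622e-03 mm/s.
R = 1.622e-03 × 3600 = 5.84 mm/hr.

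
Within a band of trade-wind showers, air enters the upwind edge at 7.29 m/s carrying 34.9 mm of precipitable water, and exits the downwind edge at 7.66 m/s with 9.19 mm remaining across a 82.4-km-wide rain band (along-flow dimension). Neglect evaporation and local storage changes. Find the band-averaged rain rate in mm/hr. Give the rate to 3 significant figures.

R ≈ 8.04 mm/hr

Column moisture flux per unit crosswind length is F = V × PW.
Inflow: F_in = 7.29 × 34.9 = 254.421 mm·m/s
Outflow: F_out = 7.66 × 9.19 = 70.3954 mm·m/s
Steady-state rate R = (F_in − F_out)/L = (254.421 − 70.3954) / 82400 m = 2.233e-03 mm/s.
R = 2.233e-03 × 3600 = 8.04 mm/hr.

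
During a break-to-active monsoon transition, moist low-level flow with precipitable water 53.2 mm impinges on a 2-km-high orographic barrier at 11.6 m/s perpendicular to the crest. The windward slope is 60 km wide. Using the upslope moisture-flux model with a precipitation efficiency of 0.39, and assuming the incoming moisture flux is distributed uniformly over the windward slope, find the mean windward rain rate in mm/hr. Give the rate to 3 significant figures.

R ≈ 14.4 mm/hr

Incoming column moisture flux per unit ridge length: F = V × PW = 11.6 × 53.2 = 617.12 mm·m/s.
Spread over the 60 km slope with efficiency ε = 0.39: R = ε·F/W = 0.39 × 617.12 / 60000 m = 4.011e-03 mm/s.
R = 4.011e-03 × 3600 = 14.4 mm/hr.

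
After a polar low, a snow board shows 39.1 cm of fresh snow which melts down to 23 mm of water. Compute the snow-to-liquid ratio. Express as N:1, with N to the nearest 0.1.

Ratio = snow depth / SWE = 391 mm / 23 mm = 17.0, i.e. 17.0:1.

ratio ≈ 17.0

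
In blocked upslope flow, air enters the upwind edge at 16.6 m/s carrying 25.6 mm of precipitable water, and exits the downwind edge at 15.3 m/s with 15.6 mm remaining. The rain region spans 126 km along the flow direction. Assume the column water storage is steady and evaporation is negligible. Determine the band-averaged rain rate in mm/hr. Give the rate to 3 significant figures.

R ≈ 5.32 mm/hr

Column moisture flux per unit crosswind length is F = V × PW.
Inflow: F_in = 16.6 × 25.6 = 424.96 mm·m/s
Outflow: F_out = 15.3 × 15.6 = 238.68 mm·m/s
Steady-state rate R = (F_in − F_out)/L = (424.96 − 238.68) / 126000 m = 1.478e-03 mm/s.
R = 1.478e-03 × 3600 = 5.32 mm/hr.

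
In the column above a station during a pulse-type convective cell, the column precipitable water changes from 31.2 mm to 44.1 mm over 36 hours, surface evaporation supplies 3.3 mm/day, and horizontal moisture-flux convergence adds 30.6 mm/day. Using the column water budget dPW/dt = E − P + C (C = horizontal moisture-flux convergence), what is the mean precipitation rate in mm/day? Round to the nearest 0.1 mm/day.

P ≈ 25.3 mm/day

dPW/dt = (44.1 − 31.2) mm / (36/24 day) = +8.600 mm/day.
P = E + C − dPW/dt = 3.3 + (30.6) − (+8.600) = 25.3 mm/day.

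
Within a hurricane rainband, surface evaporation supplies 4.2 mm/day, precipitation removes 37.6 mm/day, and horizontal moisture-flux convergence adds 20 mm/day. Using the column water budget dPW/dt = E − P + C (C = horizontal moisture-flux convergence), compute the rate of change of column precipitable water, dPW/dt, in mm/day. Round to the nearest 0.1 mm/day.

dPW/dt = E − P + C = 4.2 − 37.6 + (20) = -13.4 mm/day.

dPW/dt ≈ -13.4 mm/day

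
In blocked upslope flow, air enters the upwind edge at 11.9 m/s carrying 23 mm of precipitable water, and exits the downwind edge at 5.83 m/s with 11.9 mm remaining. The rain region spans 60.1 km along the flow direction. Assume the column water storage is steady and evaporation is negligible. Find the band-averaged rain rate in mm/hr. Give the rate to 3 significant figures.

Column moisture flux per unit crosswind length is F = V × PW.
Inflow: F_in = 11.9 × 23 = 273.7 mm·m/s
Outflow: F_out = 5.83 × 11.9 = 69.377 mm·m/s
Steady-state rate R = (F_in − F_out)/L = (273.7 − 69.377) / 60100 m = 3.400e-03 mm/s.
R = 3.400e-03 × 3600 = 12.2 mm/hr.

R ≈ 12.2 mm/hr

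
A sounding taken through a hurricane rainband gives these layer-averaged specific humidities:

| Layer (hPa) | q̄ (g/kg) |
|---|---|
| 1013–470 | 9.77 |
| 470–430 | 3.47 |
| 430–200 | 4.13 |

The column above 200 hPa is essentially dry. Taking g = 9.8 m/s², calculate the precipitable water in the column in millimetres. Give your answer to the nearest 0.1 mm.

PW ≈ 65.2 mm

Precipitable water is the column-integrated vapour mass per unit area: PW = (1/g) Σ q̄ Δp, with q in kg/kg and Δp in Pa (1 kg/m² of water = 1 mm).
Layer 1013–470 hPa: Δp = 543 hPa = 54300 Pa, q̄ = 0.00977 kg/kg → 0.00977 × 54300 / 9.8 = 54.13 mm
Layer 470–430 hPa: Δp = 40 hPa = 4000 Pa, q̄ = 0.00347 kg/kg → 0.00347 × 4000 / 9.8 = 1.42 mm
Layer 430–200 hPa: Δp = 230 hPa = 23000 Pa, q̄ = 0.00413 kg/kg → 0.00413 × 23000 / 9.8 = 9.69 mm
PW = 54.13 + 1.42 + 9.69 = 65.24 ≈ 65.2 mm.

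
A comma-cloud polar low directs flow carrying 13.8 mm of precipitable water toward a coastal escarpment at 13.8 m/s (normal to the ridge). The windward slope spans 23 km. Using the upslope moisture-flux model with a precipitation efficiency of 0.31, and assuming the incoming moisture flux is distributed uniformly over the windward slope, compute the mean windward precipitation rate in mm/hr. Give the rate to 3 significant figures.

R ≈ 9.24 mm/hr

Incoming column moisture flux per unit ridge length: F = V × PW = 13.8 × 13.8 = 190.44 mm·m/s.
Spread over the 23 km slope with efficiency ε = 0.31: R = ε·F/W = 0.31 × 190.44 / 23000 m = 2.567e-03 mm/s.
R = 2.567e-03 × 3600 = 9.24 mm/hr.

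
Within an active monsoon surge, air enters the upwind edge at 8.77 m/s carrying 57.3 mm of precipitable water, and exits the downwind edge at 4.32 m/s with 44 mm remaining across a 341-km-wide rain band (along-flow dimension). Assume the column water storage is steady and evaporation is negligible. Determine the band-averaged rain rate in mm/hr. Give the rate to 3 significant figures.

Column moisture flux per unit crosswind length is F = V × PW.
Inflow: F_in = 8.77 × 57.3 = 502.521 mm·m/s
Outflow: F_out = 4.32 × 44 = 190.08 mm·m/s
Steady-state rate R = (F_in − F_out)/L = (502.521 − 190.08) / 341000 m = 9.162e-04 mm/s.
R = 9.162e-04 × 3600 = 3.30 mm/hr.

R ≈ 3.30 mm/hr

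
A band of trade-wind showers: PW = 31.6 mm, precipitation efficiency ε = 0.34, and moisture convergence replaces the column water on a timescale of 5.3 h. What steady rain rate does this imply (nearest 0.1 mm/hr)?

Each overturning extracts ε × PW = 0.34 × 31.6 = 10.744 mm.
Rate = ε·PW / τ = 10.744 / 5.3 h = 2.0 mm/hr.

R ≈ 2.0 mm/hr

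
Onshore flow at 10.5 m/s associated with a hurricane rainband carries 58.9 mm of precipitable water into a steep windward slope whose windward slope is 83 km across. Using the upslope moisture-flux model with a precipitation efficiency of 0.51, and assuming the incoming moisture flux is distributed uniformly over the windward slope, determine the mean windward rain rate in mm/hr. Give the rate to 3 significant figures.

Incoming column moisture flux per unit ridge length: F = V × PW = 10.5 × 58.9 = 618.45 mm·m/s.
Spread over the 83 km slope with efficiency ε = 0.51: R = ε·F/W = 0.51 × 618.45 / 83000 m = 3.800e-03 mm/s.
R = 3.800e-03 × 3600 = 13.7 mm/hr.

R ≈ 13.7 mm/hr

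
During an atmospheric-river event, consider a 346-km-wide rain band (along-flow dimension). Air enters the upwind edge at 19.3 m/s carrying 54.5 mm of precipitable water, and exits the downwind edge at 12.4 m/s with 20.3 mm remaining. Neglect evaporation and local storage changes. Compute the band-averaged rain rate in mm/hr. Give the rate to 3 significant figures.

R ≈ 8.33 mm/hr

Column moisture flux per unit crosswind length is F = V × PW.
Inflow: F_in = 19.3 × 54.5 = 1051.85 mm·m/s
Outflow: F_out = 12.4 × 20.3 = 251.72 mm·m/s
Steady-state rate R = (F_in − F_out)/L = (1051.85 − 251.72) / 346000 m = 2.313e-03 mm/s.
R = 2.313e-03 × 3600 = 8.33 mm/hr.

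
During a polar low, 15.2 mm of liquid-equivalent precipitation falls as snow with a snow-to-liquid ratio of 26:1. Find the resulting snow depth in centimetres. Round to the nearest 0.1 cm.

snow depth ≈ 39.5 cm

Snow depth = liquid × ratio = 15.2 mm × 26 = 395.2 mm = 39.5 cm.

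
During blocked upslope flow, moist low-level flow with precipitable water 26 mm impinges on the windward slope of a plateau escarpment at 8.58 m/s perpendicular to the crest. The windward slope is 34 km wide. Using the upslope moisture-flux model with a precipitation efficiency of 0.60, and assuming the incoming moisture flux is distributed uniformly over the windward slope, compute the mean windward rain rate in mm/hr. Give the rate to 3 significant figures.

Incoming column moisture flux per unit ridge length: F = V × PW = 8.58 × 26 = 223.08 mm·m/s.
Spread over the 34 km slope with efficiency ε = 0.60: R = ε·F/W = 0.60 × 223.08 / 34000 m = 3.937e-03 mm/s.
R = 3.937e-03 × 3600 = 14.2 mm/hr.

R ≈ 14.2 mm/hr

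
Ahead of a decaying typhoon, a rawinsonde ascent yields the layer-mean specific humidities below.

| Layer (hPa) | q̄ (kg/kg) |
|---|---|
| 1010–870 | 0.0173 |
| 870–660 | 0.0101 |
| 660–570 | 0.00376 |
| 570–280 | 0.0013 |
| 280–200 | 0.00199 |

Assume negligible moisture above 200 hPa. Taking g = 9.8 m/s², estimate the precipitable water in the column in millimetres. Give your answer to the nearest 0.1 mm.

PW ≈ 55.3 mm

Precipitable water is the column-integrated vapour mass per unit area: PW = (1/g) Σ q̄ Δp, with q in kg/kg and Δp in Pa (1 kg/m² of water = 1 mm).
Layer 1010–870 hPa: Δp = 140 hPa = 14000 Pa, q̄ = 0.0173 kg/kg → 0.0173 × 14000 / 9.8 = 24.71 mm
Layer 870–660 hPa: Δp = 210 hPa = 21000 Pa, q̄ = 0.0101 kg/kg → 0.0101 × 21000 / 9.8 = 21.64 mm
Layer 660–570 hPa: Δp = 90 hPa = 9000 Pa, q̄ = 0.00376 kg/kg → 0.00376 × 9000 / 9.8 = 3.45 mm
Layer 570–280 hPa: Δp = 290 hPa = 29000 Pa, q̄ = 0.0013 kg/kg → 0.0013 × 29000 / 9.8 = 3.85 mm
Layer 280–200 hPa: Δp = 80 hPa = 8000 Pa, q̄ = 0.00199 kg/kg → 0.00199 × 8000 / 9.8 = 1.62 mm
PW = 24.71 + 21.64 + 3.45 + 3.85 + 1.62 = 55.27 ≈ 55.3 mm.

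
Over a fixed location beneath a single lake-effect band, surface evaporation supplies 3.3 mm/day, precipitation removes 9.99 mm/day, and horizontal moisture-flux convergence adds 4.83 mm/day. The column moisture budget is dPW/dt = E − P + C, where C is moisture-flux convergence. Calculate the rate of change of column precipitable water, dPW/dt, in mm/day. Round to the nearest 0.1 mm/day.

dPW/dt = E − P + C = 3.3 − 9.99 + (4.83) = -1.9 mm/day.

dPW/dt ≈ -1.9 mm/day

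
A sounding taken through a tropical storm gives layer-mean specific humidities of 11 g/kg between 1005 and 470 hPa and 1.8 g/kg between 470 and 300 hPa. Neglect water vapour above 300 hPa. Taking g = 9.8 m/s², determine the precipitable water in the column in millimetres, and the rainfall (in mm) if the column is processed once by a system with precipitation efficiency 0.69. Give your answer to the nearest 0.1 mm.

PW ≈ 63.2 mm; rainfall ≈ 43.6 mm

Precipitable water is the column-integrated vapour mass per unit area: PW = (1/g) Σ q̄ Δp, with q in kg/kg and Δp in Pa (1 kg/m² of water = 1 mm).
Layer 1005–470 hPa: Δp = 535 hPa = 53500 Pa, q̄ = 0.011 kg/kg → 0.011 × 53500 / 9.8 = 60.05 mm
Layer 470–300 hPa: Δp = 170 hPa = 17000 Pa, q̄ = 0.0018 kg/kg → 0.0018 × 17000 / 9.8 = 3.12 mm
PW = 60.05 + 3.12 = 63.17 ≈ 63.2 mm.
Rainfall = ε × PW = 0.69 × 63.2 = 43.6 mm.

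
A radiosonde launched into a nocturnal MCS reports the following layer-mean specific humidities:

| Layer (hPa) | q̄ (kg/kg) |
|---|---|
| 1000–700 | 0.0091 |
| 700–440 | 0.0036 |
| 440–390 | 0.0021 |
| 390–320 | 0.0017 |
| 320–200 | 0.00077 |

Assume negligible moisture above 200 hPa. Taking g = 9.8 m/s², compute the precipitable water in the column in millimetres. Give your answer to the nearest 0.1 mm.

Precipitable water is the column-integrated vapour mass per unit area: PW = (1/g) Σ q̄ Δp, with q in kg/kg and Δp in Pa (1 kg/m² of water = 1 mm).
Layer 1000–700 hPa: Δp = 300 hPa = 30000 Pa, q̄ = 0.0091 kg/kg → 0.0091 × 30000 / 9.8 = 27.86 mm
Layer 700–440 hPa: Δp = 260 hPa = 26000 Pa, q̄ = 0.0036 kg/kg → 0.0036 × 26000 / 9.8 = 9.55 mm
Layer 440–390 hPa: Δp = 50 hPa = 5000 Pa, q̄ = 0.0021 kg/kg → 0.0021 × 5000 / 9.8 = 1.07 mm
Layer 390–320 hPa: Δp = 70 hPa = 7000 Pa, q̄ = 0.0017 kg/kg → 0.0017 × 7000 / 9.8 = 1.21 mm
Layer 320–200 hPa: Δp = 120 hPa = 12000 Pa, q̄ = 0.00077 kg/kg → 0.00077 × 12000 / 9.8 = 0.94 mm
PW = 27.86 + 9.55 + 1.07 + 1.21 + 0.94 = 40.63 ≈ 40.6 mm.

PW ≈ 40.6 mm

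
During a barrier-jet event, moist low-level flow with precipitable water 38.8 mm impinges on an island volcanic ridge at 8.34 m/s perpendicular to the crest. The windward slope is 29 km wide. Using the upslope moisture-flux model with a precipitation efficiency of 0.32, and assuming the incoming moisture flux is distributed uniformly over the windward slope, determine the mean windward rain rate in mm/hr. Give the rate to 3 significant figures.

Incoming column moisture flux per unit ridge length: F = V × PW = 8.34 × 38.8 = 323.592 mm·m/s.
Spread over the 29 km slope with efficiency ε = 0.32: R = ε·F/W = 0.32 × 323.592 / 29000 m = 3.571e-03 mm/s.
R = 3.571e-03 × 3600 = 12.9 mm/hr.

R ≈ 12.9 mm/hr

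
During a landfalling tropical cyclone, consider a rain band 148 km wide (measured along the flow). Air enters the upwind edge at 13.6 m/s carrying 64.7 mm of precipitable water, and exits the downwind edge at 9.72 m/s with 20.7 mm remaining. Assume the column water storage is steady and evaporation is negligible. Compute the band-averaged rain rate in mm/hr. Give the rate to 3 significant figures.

Column moisture flux per unit crosswind length is F = V × PW.
Inflow: F_in = 13.6 × 64.7 = 879.92 mm·m/s
Outflow: F_out = 9.72 × 20.7 = 201.204 mm·m/s
Steady-state rate R = (F_in − F_out)/L = (879.92 − 201.204) / 148000 m = 4.586e-03 mm/s.
R = 4.586e-03 × 3600 = 16.5 mm/hr.

R ≈ 16.5 mm/hr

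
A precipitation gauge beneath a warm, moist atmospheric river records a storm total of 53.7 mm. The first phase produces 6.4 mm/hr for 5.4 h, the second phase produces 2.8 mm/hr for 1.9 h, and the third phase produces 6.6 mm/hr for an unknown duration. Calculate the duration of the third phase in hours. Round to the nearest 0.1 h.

duration ≈ 2.1 h

Known phases: 6.4 × 5.4 + 2.8 × 1.9 = 34.56 + 5.32 = 39.88 mm.
Remaining depth = 53.7 − 39.88 = 13.82 mm.
Duration = 13.82 / 6.6 = 2.1 h.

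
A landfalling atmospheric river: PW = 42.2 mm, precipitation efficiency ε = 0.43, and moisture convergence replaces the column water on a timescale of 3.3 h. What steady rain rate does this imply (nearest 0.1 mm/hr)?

R ≈ 5.5 mm/hr

Each overturning extracts ε × PW = 0.43 × 42.2 = 18.146 mm.
Rate = ε·PW / τ = 18.146 / 3.3 h = 5.5 mm/hr.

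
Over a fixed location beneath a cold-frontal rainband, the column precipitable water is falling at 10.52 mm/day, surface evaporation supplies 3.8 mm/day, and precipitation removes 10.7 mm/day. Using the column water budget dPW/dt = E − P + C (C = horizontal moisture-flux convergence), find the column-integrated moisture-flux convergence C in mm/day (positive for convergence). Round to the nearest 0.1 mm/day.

C ≈ -3.6 mm/day

dPW/dt = -10.52 mm/day.
C = dPW/dt − E + P = (-10.52) − 3.8 + 10.7 = -3.6 mm/day.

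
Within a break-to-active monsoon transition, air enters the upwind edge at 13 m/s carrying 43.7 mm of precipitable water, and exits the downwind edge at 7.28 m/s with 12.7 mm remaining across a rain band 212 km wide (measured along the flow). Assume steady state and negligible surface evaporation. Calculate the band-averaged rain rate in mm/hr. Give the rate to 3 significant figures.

R ≈ 8.08 mm/hr

Column moisture flux per unit crosswind length is F = V × PW.
Inflow: F_in = 13 × 43.7 = 568.1 mm·m/s
Outflow: F_out = 7.28 × 12.7 = 92.456 mm·m/s
Steady-state rate R = (F_in − F_out)/L = (568.1 − 92.456) / 212000 m = 2.244e-03 mm/s.
R = 2.244e-03 × 3600 = 8.08 mm/hr.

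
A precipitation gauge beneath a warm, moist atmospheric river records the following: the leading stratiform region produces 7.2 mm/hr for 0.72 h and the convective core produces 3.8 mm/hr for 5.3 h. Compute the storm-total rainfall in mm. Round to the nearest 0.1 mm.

Total = Σ Rᵢ Δtᵢ = 7.2 × 0.72 + 3.8 × 5.3
      = 5.184 + 20.14 = 25.3 mm.

total ≈ 25.3 mm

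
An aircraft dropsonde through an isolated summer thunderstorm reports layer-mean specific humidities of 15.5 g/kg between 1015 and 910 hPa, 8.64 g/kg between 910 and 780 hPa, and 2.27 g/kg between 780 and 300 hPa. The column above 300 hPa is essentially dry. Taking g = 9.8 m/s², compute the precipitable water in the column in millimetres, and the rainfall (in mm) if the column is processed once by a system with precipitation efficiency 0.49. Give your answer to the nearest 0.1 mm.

PW ≈ 39.2 mm; rainfall ≈ 19.2 mm

Precipitable water is the column-integrated vapour mass per unit area: PW = (1/g) Σ q̄ Δp, with q in kg/kg and Δp in Pa (1 kg/m² of water = 1 mm).
Layer 1015–910 hPa: Δp = 105 hPa = 10500 Pa, q̄ = 0.0155 kg/kg → 0.0155 × 10500 / 9.8 = 16.61 mm
Layer 910–780 hPa: Δp = 130 hPa = 13000 Pa, q̄ = 0.00864 kg/kg → 0.00864 × 13000 / 9.8 = 11.46 mm
Layer 780–300 hPa: Δp = 480 hPa = 48000 Pa, q̄ = 0.00227 kg/kg → 0.00227 × 48000 / 9.8 = 11.12 mm
PW = 16.61 + 11.46 + 11.12 = 39.19 ≈ 39.2 mm.
Rainfall = ε × PW = 0.49 × 39.2 = 19.2 mm.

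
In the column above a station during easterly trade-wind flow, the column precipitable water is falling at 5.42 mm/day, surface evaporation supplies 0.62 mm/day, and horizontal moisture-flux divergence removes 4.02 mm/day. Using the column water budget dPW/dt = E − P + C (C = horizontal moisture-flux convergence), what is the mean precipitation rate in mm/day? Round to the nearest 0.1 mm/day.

dPW/dt = -5.42 mm/day.
P = E + C − dPW/dt = 0.62 + (-4.02) − (-5.42) = 2.0 mm/day.

P ≈ 2.0 mm/day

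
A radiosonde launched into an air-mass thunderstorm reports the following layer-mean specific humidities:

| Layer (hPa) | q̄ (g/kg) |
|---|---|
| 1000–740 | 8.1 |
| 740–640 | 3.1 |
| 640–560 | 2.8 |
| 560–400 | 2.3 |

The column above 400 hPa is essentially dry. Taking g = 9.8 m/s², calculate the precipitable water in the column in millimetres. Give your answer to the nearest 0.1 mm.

Precipitable water is the column-integrated vapour mass per unit area: PW = (1/g) Σ q̄ Δp, with q in kg/kg and Δp in Pa (1 kg/m² of water = 1 mm).
Layer 1000–740 hPa: Δp = 260 hPa = 26000 Pa, q̄ = 0.0081 kg/kg → 0.0081 × 26000 / 9.8 = 21.49 mm
Layer 740–640 hPa: Δp = 100 hPa = 10000 Pa, q̄ = 0.0031 kg/kg → 0.0031 × 10000 / 9.8 = 3.16 mm
Layer 640–560 hPa: Δp = 80 hPa = 8000 Pa, q̄ = 0.0028 kg/kg → 0.0028 × 8000 / 9.8 = 2.29 mm
Layer 560–400 hPa: Δp = 160 hPa = 16000 Pa, q̄ = 0.0023 kg/kg → 0.0023 × 16000 / 9.8 = 3.76 mm
PW = 21.49 + 3.16 + 2.29 + 3.76 = 30.70 ≈ 30.7 mm.

PW ≈ 30.7 mm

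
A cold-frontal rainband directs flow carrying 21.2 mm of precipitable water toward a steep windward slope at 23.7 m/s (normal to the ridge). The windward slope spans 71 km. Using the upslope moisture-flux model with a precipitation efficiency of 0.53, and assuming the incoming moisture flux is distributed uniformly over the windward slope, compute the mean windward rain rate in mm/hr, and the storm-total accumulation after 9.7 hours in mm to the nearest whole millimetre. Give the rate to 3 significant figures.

R ≈ 13.5 mm/hr; total ≈ 131 mm

Incoming column moisture flux per unit ridge length: F = V × PW = 23.7 × 21.2 = 502.44 mm·m/s.
Spread over the 71 km slope with efficiency ε = 0.53: R = ε·F/W = 0.53 × 502.44 / 71000 m = 3.751e-03 mm/s.
R = 3.751e-03 × 3600 = 13.5 mm/hr.
Over 9.7 h: total = 13.5 × 9.7 = 130.95 ≈ 131 mm.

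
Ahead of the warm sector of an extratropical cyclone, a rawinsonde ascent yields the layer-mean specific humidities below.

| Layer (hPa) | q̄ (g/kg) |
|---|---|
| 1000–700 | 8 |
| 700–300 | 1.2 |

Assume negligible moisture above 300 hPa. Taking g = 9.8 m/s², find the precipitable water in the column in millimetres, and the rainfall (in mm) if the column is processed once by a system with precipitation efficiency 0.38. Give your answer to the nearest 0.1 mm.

PW ≈ 29.4 mm; rainfall ≈ 11.2 mm

Precipitable water is the column-integrated vapour mass per unit area: PW = (1/g) Σ q̄ Δp, with q in kg/kg and Δp in Pa (1 kg/m² of water = 1 mm).
Layer 1000–700 hPa: Δp = 300 hPa = 30000 Pa, q̄ = 0.008 kg/kg → 0.008 × 30000 / 9.8 = 24.49 mm
Layer 700–300 hPa: Δp = 400 hPa = 40000 Pa, q̄ = 0.0012 kg/kg → 0.0012 × 40000 / 9.8 = 4.90 mm
PW = 24.49 + 4.90 = 29.39 ≈ 29.4 mm.
Rainfall = ε × PW = 0.38 × 29.4 = 11.2 mm.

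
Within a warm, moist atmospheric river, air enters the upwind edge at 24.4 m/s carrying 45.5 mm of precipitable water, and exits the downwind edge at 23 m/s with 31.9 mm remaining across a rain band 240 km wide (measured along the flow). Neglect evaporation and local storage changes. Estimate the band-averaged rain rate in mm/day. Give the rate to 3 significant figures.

R ≈ 136 mm/day

Column moisture flux per unit crosswind length is F = V × PW.
Inflow: F_in = 24.4 × 45.5 = 1110.2 mm·m/s
Outflow: F_out = 23 × 31.9 = 733.7 mm·m/s
Steady-state rate R = (F_in − F_out)/L = (1110.2 − 733.7) / 240000 m = 1.569e-03 mm/s.
R = 1.569e-03 × 3600 × 24 = 136 mm/day.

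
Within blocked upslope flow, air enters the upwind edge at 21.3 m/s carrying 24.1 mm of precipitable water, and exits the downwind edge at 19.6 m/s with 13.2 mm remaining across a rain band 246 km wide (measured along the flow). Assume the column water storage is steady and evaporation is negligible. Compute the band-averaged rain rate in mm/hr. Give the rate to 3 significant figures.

R ≈ 3.73 mm/hr

Column moisture flux per unit crosswind length is F = V × PW.
Inflow: F_in = 21.3 × 24.1 = 513.33 mm·m/s
Outflow: F_out = 19.6 × 13.2 = 258.72 mm·m/s
Steady-state rate R = (F_in − F_out)/L = (513.33 − 258.72) / 246000 m = 1.035e-03 mm/s.
R = 1.035e-03 × 3600 = 3.73 mm/hr.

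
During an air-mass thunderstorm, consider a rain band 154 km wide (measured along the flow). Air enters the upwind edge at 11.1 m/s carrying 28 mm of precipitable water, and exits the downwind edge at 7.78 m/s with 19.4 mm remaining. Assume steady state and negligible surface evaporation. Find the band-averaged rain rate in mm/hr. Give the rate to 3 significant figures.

Column moisture flux per unit crosswind length is F = V × PW.
Inflow: F_in = 11.1 × 28 = 310.8 mm·m/s
Outflow: F_out = 7.78 × 19.4 = 150.932 mm·m/s
Steady-state rate R = (F_in − F_out)/L = (310.8 − 150.932) / 154000 m = 1.038e-03 mm/s.
R = 1.038e-03 × 3600 = 3.74 mm/hr.

R ≈ 3.74 mm/hr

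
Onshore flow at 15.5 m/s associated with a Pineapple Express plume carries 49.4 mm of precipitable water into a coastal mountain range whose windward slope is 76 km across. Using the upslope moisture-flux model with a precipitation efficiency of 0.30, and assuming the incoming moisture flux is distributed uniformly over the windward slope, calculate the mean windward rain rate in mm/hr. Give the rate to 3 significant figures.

Incoming column moisture flux per unit ridge length: F = V × PW = 15.5 × 49.4 = 765.7 mm·m/s.
Spread over the 76 km slope with efficiency ε = 0.30: R = ε·F/W = 0.30 × 765.7 / 76000 m = 3.022e-03 mm/s.
R = 3.022e-03 × 3600 = 10.9 mm/hr.

R ≈ 10.9 mm/hr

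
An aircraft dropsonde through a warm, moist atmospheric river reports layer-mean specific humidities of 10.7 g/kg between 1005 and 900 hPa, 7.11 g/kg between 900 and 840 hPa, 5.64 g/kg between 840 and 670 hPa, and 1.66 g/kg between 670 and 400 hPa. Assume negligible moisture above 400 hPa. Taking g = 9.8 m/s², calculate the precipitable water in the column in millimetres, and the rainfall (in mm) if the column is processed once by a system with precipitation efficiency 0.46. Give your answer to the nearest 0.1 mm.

Precipitable water is the column-integrated vapour mass per unit area: PW = (1/g) Σ q̄ Δp, with q in kg/kg and Δp in Pa (1 kg/m² of water = 1 mm).
Layer 1005–900 hPa: Δp = 105 hPa = 10500 Pa, q̄ = 0.0107 kg/kg → 0.0107 × 10500 / 9.8 = 11.46 mm
Layer 900–840 hPa: Δp = 60 hPa = 6000 Pa, q̄ = 0.00711 kg/kg → 0.00711 × 6000 / 9.8 = 4.35 mm
Layer 840–670 hPa: Δp = 170 hPa = 17000 Pa, q̄ = 0.00564 kg/kg → 0.00564 × 17000 / 9.8 = 9.78 mm
Layer 670–400 hPa: Δp = 270 hPa = 27000 Pa, q̄ = 0.00166 kg/kg → 0.00166 × 27000 / 9.8 = 4.57 mm
PW = 11.46 + 4.35 + 9.78 + 4.57 = 30.16 ≈ 30.2 mm.
Rainfall = ε × PW = 0.46 × 30.2 = 13.9 mm.

PW ≈ 30.2 mm; rainfall ≈ 13.9 mm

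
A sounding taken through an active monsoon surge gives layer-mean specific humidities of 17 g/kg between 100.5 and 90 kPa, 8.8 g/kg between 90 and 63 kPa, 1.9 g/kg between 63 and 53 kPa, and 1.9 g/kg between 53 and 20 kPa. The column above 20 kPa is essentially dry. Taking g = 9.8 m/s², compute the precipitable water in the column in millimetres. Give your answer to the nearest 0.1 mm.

Precipitable water is the column-integrated vapour mass per unit area: PW = (1/g) Σ q̄ Δp, with q in kg/kg and Δp in Pa (1 kg/m² of water = 1 mm).
Layer 100.5–90 kPa: Δp = 105 hPa = 10500 Pa, q̄ = 0.017 kg/kg → 0.017 × 10500 / 9.8 = 18.21 mm
Layer 90–63 kPa: Δp = 270 hPa = 27000 Pa, q̄ = 0.0088 kg/kg → 0.0088 × 27000 / 9.8 = 24.24 mm
Layer 63–53 kPa: Δp = 100 hPa = 10000 Pa, q̄ = 0.0019 kg/kg → 0.0019 × 10000 / 9.8 = 1.94 mm
Layer 53–20 kPa: Δp = 330 hPa = 33000 Pa, q̄ = 0.0019 kg/kg → 0.0019 × 33000 / 9.8 = 6.40 mm
PW = 18.21 + 24.24 + 1.94 + 6.40 = 50.79 ≈ 50.8 mm.

PW ≈ 50.8 mm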